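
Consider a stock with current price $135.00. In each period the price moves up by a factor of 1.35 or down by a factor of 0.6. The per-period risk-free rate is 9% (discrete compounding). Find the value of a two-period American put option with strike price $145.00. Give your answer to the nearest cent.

Risk-neutral probability p = (1 + 0.09 − 0.6)/(1.35 − 0.6) = 0.4900/0.7500 = 0.6533
Terminal stock prices: S_uu = 246, S_ud = 109.3, S_dd = 48.6
Terminal payoffs (K − S): max(-101, 0) = 0, max(35.65, 0) = 35.65, max(96.4, 0) = 96.4
Node u (S = 182.2): continuation = 1/1.09·[0.6533·0.0000 + 0.3467·35.6500] = 11.3382; exercise value = 0.0000 ≤ continuation, so V_u = 11.3382
Node d (S = 81): continuation = 1/1.09·[0.6533·35.6500 + 0.3467·96.4000] = 52.0275; exercise value = 64.0000 > continuation, so V_d = 64.0000 (exercise)
Node 0 (S = 135): continuation = 1/1.09·[0.6533·11.3382 + 0.3467·64.0000] = 27.1507; exercise value = 10.0000 ≤ continuation, so V_0 = 27.1507

$27.15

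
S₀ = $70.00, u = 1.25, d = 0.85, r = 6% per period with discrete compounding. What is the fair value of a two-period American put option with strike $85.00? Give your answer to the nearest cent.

$15.00

Risk-neutral probability p = (1 + 0.06 − 0.85)/(1.25 − 0.85) = 0.2100/0.4000 = 0.5250
Terminal stock prices: S_uu = 109.4, S_ud = 74.38, S_dd = 50.57
Terminal payoffs (K − S): max(-24.38, 0) = 0, max(10.62, 0) = 10.62, max(34.43, 0) = 34.43
Node u (S = 87.5): continuation = 1/1.06·[0.5250·0.0000 + 0.4750·10.6250] = 4.7612; exercise value = 0.0000 ≤ continuation, so V_u = 4.7612
Node d (S = 59.5): continuation = 1/1.06·[0.5250·10.6250 + 0.4750·34.4250] = 20.6887; exercise value = 25.5000 > continuation, so V_d = 25.5000 (exercise)
Node 0 (S = 70): continuation = 1/1.06·[0.5250·4.7612 + 0.4750·25.5000] = 13.7850; exercise value = 15.0000 > continuation, so V_0 = 15.0000 (exercise)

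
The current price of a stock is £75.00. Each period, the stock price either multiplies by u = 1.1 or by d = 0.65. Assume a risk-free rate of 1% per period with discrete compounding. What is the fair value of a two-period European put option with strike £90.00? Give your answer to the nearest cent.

£13.70

Risk-neutral probability p = (1 + 0.01 − 0.65)/(1.1 − 0.65) = 0.3600/0.4500 = 0.8000
Terminal stock prices: S_uu = 90.75, S_ud = 53.62, S_dd = 31.69
Terminal payoffs (K − S): max(-0.75, 0) = 0, max(36.38, 0) = 36.38, max(58.31, 0) = 58.31
Node u (S = 82.5): V_u = 1/1.01·[0.8000·0.0000 + 0.2000·36.3750] = 7.2030
Node d (S = 48.75): V_d = 1/1.01·[0.8000·36.3750 + 0.2000·58.3125] = 40.3589
Node 0 (S = 75): V_0 = 1/1.01·[0.8000·7.2030 + 0.2000·40.3589] = 13.6972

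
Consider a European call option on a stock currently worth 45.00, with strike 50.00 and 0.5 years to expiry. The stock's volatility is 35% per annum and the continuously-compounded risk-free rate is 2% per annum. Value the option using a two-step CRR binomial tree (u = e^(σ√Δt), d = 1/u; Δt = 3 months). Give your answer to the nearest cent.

CRR parameters: u = e^(σ√Δt) = e^(0.35·√0.25) = 1.1912, d = 1/u = 0.8395
Per-period rate: rΔt = 0.02·0.25 = 0.005, so R = e^0.005 = 1.0050
Risk-neutral probability p = (e^0.005 − 0.8395)/(1.1912 − 0.8395) = 0.1656/0.3518 = 0.4706
Terminal stock prices: S_uu = 63.86, S_ud = 45, S_dd = 31.71
Terminal payoffs (S − K): max(13.86, 0) = 13.86, max(-5, 0) = 0, max(-18.29, 0) = 0
Node u (S = 53.61): V_u = e^(−0.005)·[0.4706·13.8580 + 0.5294·0.0000] = 6.4892
Node d (S = 37.78): V_d = e^(−0.005)·[0.4706·0.0000 + 0.5294·0.0000] = 0.0000
Node 0 (S = 45): V_0 = e^(−0.005)·[0.4706·6.4892 + 0.5294·0.0000] = 3.0387

3.04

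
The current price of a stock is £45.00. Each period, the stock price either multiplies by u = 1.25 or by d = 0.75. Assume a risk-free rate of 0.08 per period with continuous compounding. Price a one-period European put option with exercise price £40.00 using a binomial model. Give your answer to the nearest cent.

£1.92

Risk-neutral probability p = (e^0.08 − 0.75)/(1.25 − 0.75) = 0.3333/0.5000 = 0.6666
Terminal stock prices: S_u = 56.25, S_d = 33.75
Terminal payoffs (K − S): max(-16.25, 0) = 0, max(6.25, 0) = 6.25
Node 0 (S = 45): V_0 = e^(−0.08)·[0.6666·0.0000 + 0.3334·6.2500] = 1.9237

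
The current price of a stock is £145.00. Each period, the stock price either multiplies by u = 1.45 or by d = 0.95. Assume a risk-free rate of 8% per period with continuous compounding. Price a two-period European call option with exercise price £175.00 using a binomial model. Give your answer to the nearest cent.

Risk-neutral probability p = (e^0.08 − 0.95)/(1.45 − 0.95) = 0.1333/0.5000 = 0.2666
Terminal stock prices: S_uu = 304.9, S_ud = 199.7, S_dd = 130.9
Terminal payoffs (S − K): max(129.9, 0) = 129.9, max(24.74, 0) = 24.74, max(-44.14, 0) = 0
Node u (S = 210.2): V_u = e^(−0.08)·[0.2666·129.8625 + 0.7334·24.7375] = 48.7046
Node d (S = 137.8): V_d = e^(−0.08)·[0.2666·24.7375 + 0.7334·0.0000] = 6.0874
Node 0 (S = 145): V_0 = e^(−0.08)·[0.2666·48.7046 + 0.7334·6.0874] = 16.1066

£16.11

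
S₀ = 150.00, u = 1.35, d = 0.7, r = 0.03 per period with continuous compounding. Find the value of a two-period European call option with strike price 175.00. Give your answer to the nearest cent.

23.95

Risk-neutral probability p = (e^0.03 − 0.7)/(1.35 − 0.7) = 0.3305/0.6500 = 0.5084
Terminal stock prices: S_uu = 273.4, S_ud = 141.8, S_dd = 73.5
Terminal payoffs (S − K): max(98.38, 0) = 98.38, max(-33.25, 0) = 0, max(-101.5, 0) = 0
Node u (S = 202.5): V_u = e^(−0.03)·[0.5084·98.3750 + 0.4916·0.0000] = 48.5349
Node d (S = 105): V_d = e^(−0.03)·[0.5084·0.0000 + 0.4916·0.0000] = 0.0000
Node 0 (S = 150): V_0 = e^(−0.03)·[0.5084·48.5349 + 0.4916·0.0000] = 23.9455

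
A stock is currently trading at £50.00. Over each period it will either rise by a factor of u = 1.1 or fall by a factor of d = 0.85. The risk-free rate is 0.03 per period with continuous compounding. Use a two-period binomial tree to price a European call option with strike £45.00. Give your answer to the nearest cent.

£8.27

Risk-neutral probability p = (e^0.03 − 0.85)/(1.1 − 0.85) = 0.1805/0.2500 = 0.7218
Terminal stock prices: S_uu = 60.5, S_ud = 46.75, S_dd = 36.12
Terminal payoffs (S − K): max(15.5, 0) = 15.5, max(1.75, 0) = 1.75, max(-8.875, 0) = 0
Node u (S = 55): V_u = e^(−0.03)·[0.7218·15.5000 + 0.2782·1.7500] = 11.3300
Node d (S = 42.5): V_d = e^(−0.03)·[0.7218·1.7500 + 0.2782·0.0000] = 1.2258
Node 0 (S = 50): V_0 = e^(−0.03)·[0.7218·11.3300 + 0.2782·1.2258] = 8.2674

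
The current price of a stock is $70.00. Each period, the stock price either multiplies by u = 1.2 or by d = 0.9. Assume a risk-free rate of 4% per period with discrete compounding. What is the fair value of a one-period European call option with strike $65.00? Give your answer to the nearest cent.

$8.53

Risk-neutral probability p = (1 + 0.04 − 0.9)/(1.2 − 0.9) = 0.1400/0.3000 = 0.4667
Terminal stock prices: S_u = 84, S_d = 63
Terminal payoffs (S − K): max(19, 0) = 19, max(-2, 0) = 0
Node 0 (S = 70): V_0 = 1/1.04·[0.4667·19.0000 + 0.5333·0.0000] = 8.5256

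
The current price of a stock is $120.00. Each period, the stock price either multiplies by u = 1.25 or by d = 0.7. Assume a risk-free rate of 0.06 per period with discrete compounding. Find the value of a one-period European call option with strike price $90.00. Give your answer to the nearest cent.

$37.05

Risk-neutral probability p = (1 + 0.06 − 0.7)/(1.25 − 0.7) = 0.3600/0.5500 = 0.6545
Terminal stock prices: S_u = 150, S_d = 84
Terminal payoffs (S − K): max(60, 0) = 60, max(-6, 0) = 0
Node 0 (S = 120): V_0 = 1/1.06·[0.6545·60.0000 + 0.3455·0.0000] = 37.0497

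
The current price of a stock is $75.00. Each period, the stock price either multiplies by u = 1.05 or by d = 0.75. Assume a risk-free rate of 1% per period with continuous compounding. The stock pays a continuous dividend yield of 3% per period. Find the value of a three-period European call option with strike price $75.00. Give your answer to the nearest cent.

$5.18

Per-period risk-free factor R = e^0.01 = 1.0101; dividend-adjusted growth = e^(0.01−0.03) = 0.9802.
Risk-neutral probability p = (0.9802 − 0.75)/(1.05 − 0.75) = 0.2302/0.3000 = 0.7673
Terminal stock prices: S_uuu = 86.82, S_uud = 62.02, S_udd = 44.3, S_ddd = 31.64
Terminal payoffs (S − K): max(11.82, 0) = 11.82, max(-12.98, 0) = 0, max(-30.7, 0) = 0, max(-43.36, 0) = 0
Node uu (S = 82.69): V_uu = e^(−0.01)·[0.7673·11.8219 + 0.2327·0.0000] = 8.9810
Node ud (S = 59.06): V_ud = e^(−0.01)·[0.7673·0.0000 + 0.2327·0.0000] = 0.0000
Node dd (S = 42.19): V_dd = e^(−0.01)·[0.7673·0.0000 + 0.2327·0.0000] = 0.0000
Node u (S = 78.75): V_u = e^(−0.01)·[0.7673·8.9810 + 0.2327·0.0000] = 6.8228
Node d (S = 56.25): V_d = e^(−0.01)·[0.7673·0.0000 + 0.2327·0.0000] = 0.0000
Node 0 (S = 75): V_0 = e^(−0.01)·[0.7673·6.8228 + 0.2327·0.0000] = 5.1833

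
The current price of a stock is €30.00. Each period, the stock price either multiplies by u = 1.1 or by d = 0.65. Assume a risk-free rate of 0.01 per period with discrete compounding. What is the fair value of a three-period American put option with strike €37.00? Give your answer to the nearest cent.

€7.57

Risk-neutral probability p = (1 + 0.01 − 0.65)/(1.1 − 0.65) = 0.3600/0.4500 = 0.8000
Terminal stock prices: S_uuu = 39.93, S_uud = 23.6, S_udd = 13.94, S_ddd = 8.239
Terminal payoffs (K − S): max(-2.93, 0) = 0, max(13.4, 0) = 13.4, max(23.06, 0) = 23.06, max(28.76, 0) = 28.76
Node uu (S = 36.3): continuation = 1/1.01·[0.8000·0.0000 + 0.2000·13.4050] = 2.6545; exercise value = 0.7000 ≤ continuation, so V_uu = 2.6545
Node ud (S = 21.45): continuation = 1/1.01·[0.8000·13.4050 + 0.2000·23.0575] = 15.1837; exercise value = 15.5500 > continuation, so V_ud = 15.5500 (exercise)
Node dd (S = 12.68): continuation = 1/1.01·[0.8000·23.0575 + 0.2000·28.7613] = 23.9587; exercise value = 24.3250 > continuation, so V_dd = 24.3250 (exercise)
Node u (S = 33): continuation = 1/1.01·[0.8000·2.6545 + 0.2000·15.5500] = 5.1817; exercise value = 4.0000 ≤ continuation, so V_u = 5.1817
Node d (S = 19.5): continuation = 1/1.01·[0.8000·15.5500 + 0.2000·24.3250] = 17.1337; exercise value = 17.5000 > continuation, so V_d = 17.5000 (exercise)
Node 0 (S = 30): continuation = 1/1.01·[0.8000·5.1817 + 0.2000·17.5000] = 7.5697; exercise value = 7.0000 ≤ continuation, so V_0 = 7.5697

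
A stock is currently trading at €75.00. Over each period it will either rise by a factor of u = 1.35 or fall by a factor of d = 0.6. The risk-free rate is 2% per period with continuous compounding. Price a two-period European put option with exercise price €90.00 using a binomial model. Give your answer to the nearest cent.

€25.55

Risk-neutral probability p = (e^0.02 − 0.6)/(1.35 − 0.6) = 0.4202/0.7500 = 0.5603
Terminal stock prices: S_uu = 136.7, S_ud = 60.75, S_dd = 27
Terminal payoffs (K − S): max(-46.69, 0) = 0, max(29.25, 0) = 29.25, max(63, 0) = 63
Node u (S = 101.2): V_u = e^(−0.02)·[0.5603·0.0000 + 0.4397·29.2500] = 12.6075
Node d (S = 45): V_d = e^(−0.02)·[0.5603·29.2500 + 0.4397·63.0000] = 43.2179
Node 0 (S = 75): V_0 = e^(−0.02)·[0.5603·12.6075 + 0.4397·43.2179] = 25.5517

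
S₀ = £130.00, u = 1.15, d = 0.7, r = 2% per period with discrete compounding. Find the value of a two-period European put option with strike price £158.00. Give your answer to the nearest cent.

£28.63

Risk-neutral probability p = (1 + 0.02 − 0.7)/(1.15 − 0.7) = 0.3200/0.4500 = 0.7111
Terminal stock prices: S_uu = 171.9, S_ud = 104.6, S_dd = 63.7
Terminal payoffs (K − S): max(-13.92, 0) = 0, max(53.35, 0) = 53.35, max(94.3, 0) = 94.3
Node u (S = 149.5): V_u = 1/1.02·[0.7111·0.0000 + 0.2889·53.3500] = 15.1100
Node d (S = 91): V_d = 1/1.02·[0.7111·53.3500 + 0.2889·94.3000] = 63.9020
Node 0 (S = 130): V_0 = 1/1.02·[0.7111·15.1100 + 0.2889·63.9020] = 28.6328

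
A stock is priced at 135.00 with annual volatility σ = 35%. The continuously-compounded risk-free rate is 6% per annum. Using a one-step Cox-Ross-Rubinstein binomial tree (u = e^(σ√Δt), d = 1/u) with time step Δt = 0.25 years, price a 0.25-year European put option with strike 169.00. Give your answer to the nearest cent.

31.48

CRR parameters: u = e^(σ√Δt) = e^(0.35·√0.25) = 1.1912, d = 1/u = 0.8395
Per-period rate: rΔt = 0.06·0.25 = 0.015, so R = e^0.015 = 1.0151
Risk-neutral probability p = (e^0.015 − 0.8395)/(1.1912 − 0.8395) = 0.1757/0.3518 = 0.4993
Terminal stock prices: S_u = 160.8, S_d = 113.3
Terminal payoffs (K − S): max(8.182, 0) = 8.182, max(55.67, 0) = 55.67
Node 0 (S = 135): V_0 = e^(−0.015)·[0.4993·8.1818 + 0.5007·55.6733] = 31.4839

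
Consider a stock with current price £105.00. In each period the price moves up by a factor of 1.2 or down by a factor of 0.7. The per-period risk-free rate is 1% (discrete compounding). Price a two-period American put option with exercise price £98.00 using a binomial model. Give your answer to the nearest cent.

Risk-neutral probability p = (1 + 0.01 − 0.7)/(1.2 − 0.7) = 0.3100/0.5000 = 0.6200
Terminal stock prices: S_uu = 151.2, S_ud = 88.2, S_dd = 51.45
Terminal payoffs (K − S): max(-53.2, 0) = 0, max(9.8, 0) = 9.8, max(46.55, 0) = 46.55
Node u (S = 126): continuation = 1/1.01·[0.6200·0.0000 + 0.3800·9.8000] = 3.6871; exercise value = 0.0000 ≤ continuation, so V_u = 3.6871
Node d (S = 73.5): continuation = 1/1.01·[0.6200·9.8000 + 0.3800·46.5500] = 23.5297; exercise value = 24.5000 > continuation, so V_d = 24.5000 (exercise)
Node 0 (S = 105): continuation = 1/1.01·[0.6200·3.6871 + 0.3800·24.5000] = 11.4812; exercise value = 0.0000 ≤ continuation, so V_0 = 11.4812

£11.48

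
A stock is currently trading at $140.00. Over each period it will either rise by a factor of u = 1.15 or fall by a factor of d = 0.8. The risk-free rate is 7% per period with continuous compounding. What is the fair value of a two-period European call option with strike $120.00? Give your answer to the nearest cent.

$36.97

Risk-neutral probability p = (e^0.07 − 0.8)/(1.15 − 0.8) = 0.2725/0.3500 = 0.7786
Terminal stock prices: S_uu = 185.1, S_ud = 128.8, S_dd = 89.6
Terminal payoffs (S − K): max(65.15, 0) = 65.15, max(8.8, 0) = 8.8, max(-30.4, 0) = 0
Node u (S = 161): V_u = e^(−0.07)·[0.7786·65.1500 + 0.2214·8.8000] = 49.1127
Node d (S = 112): V_d = e^(−0.07)·[0.7786·8.8000 + 0.2214·0.0000] = 6.3884
Node 0 (S = 140): V_0 = e^(−0.07)·[0.7786·49.1127 + 0.2214·6.3884] = 36.9725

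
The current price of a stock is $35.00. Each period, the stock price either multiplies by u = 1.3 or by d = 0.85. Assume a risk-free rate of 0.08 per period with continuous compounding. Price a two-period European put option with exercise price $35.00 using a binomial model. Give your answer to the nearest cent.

Risk-neutral probability p = (e^0.08 − 0.85)/(1.3 − 0.85) = 0.2333/0.4500 = 0.5184
Terminal stock prices: S_uu = 59.15, S_ud = 38.67, S_dd = 25.29
Terminal payoffs (K − S): max(-24.15, 0) = 0, max(-3.675, 0) = 0, max(9.713, 0) = 9.713
Node u (S = 45.5): V_u = e^(−0.08)·[0.5184·0.0000 + 0.4816·0.0000] = 0.0000
Node d (S = 29.75): V_d = e^(−0.08)·[0.5184·0.0000 + 0.4816·9.7125] = 4.3178
Node 0 (S = 35): V_0 = e^(−0.08)·[0.5184·0.0000 + 0.4816·4.3178] = 1.9195

$1.92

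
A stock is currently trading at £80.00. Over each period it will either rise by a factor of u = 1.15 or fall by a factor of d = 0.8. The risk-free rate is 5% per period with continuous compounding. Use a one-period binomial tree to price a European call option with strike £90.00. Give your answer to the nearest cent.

£1.37

Risk-neutral probability p = (e^0.05 − 0.8)/(1.15 − 0.8) = 0.2513/0.3500 = 0.7179
Terminal stock prices: S_u = 92, S_d = 64
Terminal payoffs (S − K): max(2, 0) = 2, max(-26, 0) = 0
Node 0 (S = 80): V_0 = e^(−0.05)·[0.7179·2.0000 + 0.2821·0.0000] = 1.3658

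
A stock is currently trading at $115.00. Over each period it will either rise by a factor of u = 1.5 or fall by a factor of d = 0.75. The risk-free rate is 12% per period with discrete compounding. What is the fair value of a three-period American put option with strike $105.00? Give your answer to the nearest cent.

Risk-neutral probability p = (1 + 0.12 − 0.75)/(1.5 − 0.75) = 0.3700/0.7500 = 0.4933
Terminal stock prices: S_uuu = 388.1, S_uud = 194.1, S_udd = 97.03, S_ddd = 48.52
Terminal payoffs (K − S): max(-283.1, 0) = 0, max(-89.06, 0) = 0, max(7.969, 0) = 7.969, max(56.48, 0) = 56.48
Node uu (S = 258.8): continuation = 1/1.12·[0.4933·0.0000 + 0.5067·0.0000] = 0.0000; exercise value = 0.0000 ≤ continuation, so V_uu = 0.0000
Node ud (S = 129.4): continuation = 1/1.12·[0.4933·0.0000 + 0.5067·7.9688] = 3.6049; exercise value = 0.0000 ≤ continuation, so V_ud = 3.6049
Node dd (S = 64.69): continuation = 1/1.12·[0.4933·7.9688 + 0.5067·56.4844] = 29.0625; exercise value = 40.3125 > continuation, so V_dd = 40.3125 (exercise)
Node u (S = 172.5): continuation = 1/1.12·[0.4933·0.0000 + 0.5067·3.6049] = 1.6308; exercise value = 0.0000 ≤ continuation, so V_u = 1.6308
Node d (S = 86.25): continuation = 1/1.12·[0.4933·3.6049 + 0.5067·40.3125] = 19.8245; exercise value = 18.7500 ≤ continuation, so V_d = 19.8245
Node 0 (S = 115): continuation = 1/1.12·[0.4933·1.6308 + 0.5067·19.8245] = 9.6865; exercise value = 0.0000 ≤ continuation, so V_0 = 9.6865

$9.69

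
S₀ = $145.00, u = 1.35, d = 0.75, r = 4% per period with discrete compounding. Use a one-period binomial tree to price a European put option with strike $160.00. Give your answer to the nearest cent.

$25.46

Risk-neutral probability p = (1 + 0.04 − 0.75)/(1.35 − 0.75) = 0.2900/0.6000 = 0.4833
Terminal stock prices: S_u = 195.8, S_d = 108.8
Terminal payoffs (K − S): max(-35.75, 0) = 0, max(51.25, 0) = 51.25
Node 0 (S = 145): V_0 = 1/1.04·[0.4833·0.0000 + 0.5167·51.2500] = 25.4607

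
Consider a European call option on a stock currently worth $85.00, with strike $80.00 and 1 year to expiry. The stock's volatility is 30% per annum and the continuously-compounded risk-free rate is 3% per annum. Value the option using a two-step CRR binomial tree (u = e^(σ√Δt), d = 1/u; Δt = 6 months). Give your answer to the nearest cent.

CRR parameters: u = e^(σ√Δt) = e^(0.3·√0.5) = 1.2363, d = 1/u = 0.8089
Per-period rate: rΔt = 0.03·0.5 = 0.015, so R = e^0.015 = 1.0151
Risk-neutral probability p = (e^0.015 − 0.8089)/(1.2363 − 0.8089) = 0.2063/0.4275 = 0.4825
Terminal stock prices: S_uu = 129.9, S_ud = 85, S_dd = 55.61
Terminal payoffs (S − K): max(49.92, 0) = 49.92, max(5, 0) = 5, max(-24.39, 0) = 0
Node u (S = 105.1): V_u = e^(−0.015)·[0.4825·49.9195 + 0.5175·5.0000] = 26.2775
Node d (S = 68.75): V_d = e^(−0.015)·[0.4825·5.0000 + 0.5175·0.0000] = 2.3767
Node 0 (S = 85): V_0 = e^(−0.015)·[0.4825·26.2775 + 0.5175·2.3767] = 13.7022

$13.70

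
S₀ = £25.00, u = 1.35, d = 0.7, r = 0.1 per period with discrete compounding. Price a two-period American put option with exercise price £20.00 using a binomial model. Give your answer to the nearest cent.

Risk-neutral probability p = (1 + 0.1 − 0.7)/(1.35 − 0.7) = 0.4000/0.6500 = 0.6154
Terminal stock prices: S_uu = 45.56, S_ud = 23.62, S_dd = 12.25
Terminal payoffs (K − S): max(-25.56, 0) = 0, max(-3.625, 0) = 0, max(7.75, 0) = 7.75
Node u (S = 33.75): continuation = 1/1.1·[0.6154·0.0000 + 0.3846·0.0000] = 0.0000; exercise value = 0.0000 ≤ continuation, so V_u = 0.0000
Node d (S = 17.5): continuation = 1/1.1·[0.6154·0.0000 + 0.3846·7.7500] = 2.7098; exercise value = 2.5000 ≤ continuation, so V_d = 2.7098
Node 0 (S = 25): continuation = 1/1.1·[0.6154·0.0000 + 0.3846·2.7098] = 0.9475; exercise value = 0.0000 ≤ continuation, so V_0 = 0.9475

£0.95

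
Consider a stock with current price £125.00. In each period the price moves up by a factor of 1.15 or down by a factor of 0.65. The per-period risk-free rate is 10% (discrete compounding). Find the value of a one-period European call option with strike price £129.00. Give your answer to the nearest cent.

Risk-neutral probability p = (1 + 0.1 − 0.65)/(1.15 − 0.65) = 0.4500/0.5000 = 0.9000
Terminal stock prices: S_u = 143.8, S_d = 81.25
Terminal payoffs (S − K): max(14.75, 0) = 14.75, max(-47.75, 0) = 0
Node 0 (S = 125): V_0 = 1/1.1·[0.9000·14.7500 + 0.1000·0.0000] = 12.0682

£12.07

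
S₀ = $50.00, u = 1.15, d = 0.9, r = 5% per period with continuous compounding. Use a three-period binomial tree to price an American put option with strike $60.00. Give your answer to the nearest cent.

Risk-neutral probability p = (e^0.05 − 0.9)/(1.15 − 0.9) = 0.1513/0.2500 = 0.6051
Terminal stock prices: S_uuu = 76.04, S_uud = 59.51, S_udd = 46.57, S_ddd = 36.45
Terminal payoffs (K − S): max(-16.04, 0) = 0, max(0.4875, 0) = 0.4875, max(13.43, 0) = 13.43, max(23.55, 0) = 23.55
Node uu (S = 66.12): continuation = e^(−0.05)·[0.6051·0.0000 + 0.3949·0.4875] = 0.1831; exercise value = 0.0000 ≤ continuation, so V_uu = 0.1831
Node ud (S = 51.75): continuation = e^(−0.05)·[0.6051·0.4875 + 0.3949·13.4250] = 5.3238; exercise value = 8.2500 > continuation, so V_ud = 8.2500 (exercise)
Node dd (S = 40.5): continuation = e^(−0.05)·[0.6051·13.4250 + 0.3949·23.5500] = 16.5738; exercise value = 19.5000 > continuation, so V_dd = 19.5000 (exercise)
Node u (S = 57.5): continuation = e^(−0.05)·[0.6051·0.1831 + 0.3949·8.2500] = 3.2046; exercise value = 2.5000 ≤ continuation, so V_u = 3.2046
Node d (S = 45): continuation = e^(−0.05)·[0.6051·8.2500 + 0.3949·19.5000] = 12.0738; exercise value = 15.0000 > continuation, so V_d = 15.0000 (exercise)
Node 0 (S = 50): continuation = e^(−0.05)·[0.6051·3.2046 + 0.3949·15.0000] = 7.4793; exercise value = 10.0000 > continuation, so V_0 = 10.0000 (exercise)

$10.00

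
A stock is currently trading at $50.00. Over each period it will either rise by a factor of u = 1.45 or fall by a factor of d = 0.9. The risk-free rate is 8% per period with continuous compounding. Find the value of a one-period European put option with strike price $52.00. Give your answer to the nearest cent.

Risk-neutral probability p = (e^0.08 − 0.9)/(1.45 − 0.9) = 0.1833/0.5500 = 0.3332
Terminal stock prices: S_u = 72.5, S_d = 45
Terminal payoffs (K − S): max(-20.5, 0) = 0, max(7, 0) = 7
Node 0 (S = 50): V_0 = e^(−0.08)·[0.3332·0.0000 + 0.6668·7.0000] = 4.3084

$4.31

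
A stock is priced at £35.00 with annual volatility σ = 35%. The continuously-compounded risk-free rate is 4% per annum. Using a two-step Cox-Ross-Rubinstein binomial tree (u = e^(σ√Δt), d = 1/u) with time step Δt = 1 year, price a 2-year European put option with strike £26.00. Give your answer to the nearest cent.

£2.23

CRR parameters: u = e^(σ√Δt) = e^(0.35·√1) = 1.4191, d = 1/u = 0.7047
Per-period rate: rΔt = 0.04·1 = 0.04, so R = e^0.04 = 1.0408
Risk-neutral probability p = (e^0.04 − 0.7047)/(1.4191 − 0.7047) = 0.3361/0.7144 = 0.4705
Terminal stock prices: S_uu = 70.48, S_ud = 35, S_dd = 17.38
Terminal payoffs (K − S): max(-44.48, 0) = 0, max(-9, 0) = 0, max(8.62, 0) = 8.62
Node u (S = 49.67): V_u = e^(−0.04)·[0.4705·0.0000 + 0.5295·0.0000] = 0.0000
Node d (S = 24.66): V_d = e^(−0.04)·[0.4705·0.0000 + 0.5295·8.6195] = 4.3850
Node 0 (S = 35): V_0 = e^(−0.04)·[0.4705·0.0000 + 0.5295·4.3850] = 2.2308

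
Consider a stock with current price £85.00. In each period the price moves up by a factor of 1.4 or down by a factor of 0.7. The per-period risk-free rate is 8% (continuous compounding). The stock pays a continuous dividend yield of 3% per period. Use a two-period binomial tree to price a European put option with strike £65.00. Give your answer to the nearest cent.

Per-period risk-free factor R = e^0.08 = 1.0833; dividend-adjusted growth = e^(0.08−0.03) = 1.0513.
Risk-neutral probability p = (1.0513 − 0.7)/(1.4 − 0.7) = 0.3513/0.7000 = 0.5018
Terminal stock prices: S_uu = 166.6, S_ud = 83.3, S_dd = 41.65
Terminal payoffs (K − S): max(-101.6, 0) = 0, max(-18.3, 0) = 0, max(23.35, 0) = 23.35
Node u (S = 119): V_u = e^(−0.08)·[0.5018·0.0000 + 0.4982·0.0000] = 0.0000
Node d (S = 59.5): V_d = e^(−0.08)·[0.5018·0.0000 + 0.4982·23.3500] = 10.7382
Node 0 (S = 85): V_0 = e^(−0.08)·[0.5018·0.0000 + 0.4982·10.7382] = 4.9383

£4.94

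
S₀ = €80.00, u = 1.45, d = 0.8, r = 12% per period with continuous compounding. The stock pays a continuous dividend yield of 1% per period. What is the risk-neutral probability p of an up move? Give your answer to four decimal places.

p = 0.4866

Per-period risk-free factor R = e^0.12 = 1.1275; dividend-adjusted growth = e^(0.12−0.01) = 1.1163.
Risk-neutral probability p = (1.1163 − 0.8)/(1.45 − 0.8) = 0.3163/0.6500 = 0.4866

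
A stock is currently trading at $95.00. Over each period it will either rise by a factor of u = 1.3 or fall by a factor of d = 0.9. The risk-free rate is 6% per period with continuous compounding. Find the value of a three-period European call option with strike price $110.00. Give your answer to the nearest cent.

$13.89

Risk-neutral probability p = (e^0.06 − 0.9)/(1.3 − 0.9) = 0.1618/0.4000 = 0.4046
Terminal stock prices: S_uuu = 208.7, S_uud = 144.5, S_udd = 100, S_ddd = 69.26
Terminal payoffs (S − K): max(98.72, 0) = 98.72, max(34.5, 0) = 34.5, max(-9.965, 0) = 0, max(-40.74, 0) = 0
Node uu (S = 160.6): V_uu = e^(−0.06)·[0.4046·98.7150 + 0.5954·34.4950] = 56.9559
Node ud (S = 111.2): V_ud = e^(−0.06)·[0.4046·34.4950 + 0.5954·0.0000] = 13.1436
Node dd (S = 76.95): V_dd = e^(−0.06)·[0.4046·0.0000 + 0.5954·0.0000] = 0.0000
Node u (S = 123.5): V_u = e^(−0.06)·[0.4046·56.9559 + 0.5954·13.1436] = 29.0720
Node d (S = 85.5): V_d = e^(−0.06)·[0.4046·13.1436 + 0.5954·0.0000] = 5.0081
Node 0 (S = 95): V_0 = e^(−0.06)·[0.4046·29.0720 + 0.5954·5.0081] = 13.8855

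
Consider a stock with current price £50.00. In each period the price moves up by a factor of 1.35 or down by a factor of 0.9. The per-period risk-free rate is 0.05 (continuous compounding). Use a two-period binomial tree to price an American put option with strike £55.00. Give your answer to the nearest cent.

Risk-neutral probability p = (e^0.05 − 0.9)/(1.35 − 0.9) = 0.1513/0.4500 = 0.3362
Terminal stock prices: S_uu = 91.13, S_ud = 60.75, S_dd = 40.5
Terminal payoffs (K − S): max(-36.13, 0) = 0, max(-5.75, 0) = 0, max(14.5, 0) = 14.5
Node u (S = 67.5): continuation = e^(−0.05)·[0.3362·0.0000 + 0.6638·0.0000] = 0.0000; exercise value = 0.0000 ≤ continuation, so V_u = 0.0000
Node d (S = 45): continuation = e^(−0.05)·[0.3362·0.0000 + 0.6638·14.5000] = 9.1563; exercise value = 10.0000 > continuation, so V_d = 10.0000 (exercise)
Node 0 (S = 50): continuation = e^(−0.05)·[0.3362·0.0000 + 0.6638·10.0000] = 6.3147; exercise value = 5.0000 ≤ continuation, so V_0 = 6.3147

£6.31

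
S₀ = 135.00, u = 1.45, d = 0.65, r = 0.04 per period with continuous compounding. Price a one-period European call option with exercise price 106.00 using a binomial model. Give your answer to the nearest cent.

42.12

Risk-neutral probability p = (e^0.04 − 0.65)/(1.45 − 0.65) = 0.3908/0.8000 = 0.4885
Terminal stock prices: S_u = 195.8, S_d = 87.75
Terminal payoffs (S − K): max(89.75, 0) = 89.75, max(-18.25, 0) = 0
Node 0 (S = 135): V_0 = e^(−0.04)·[0.4885·89.7500 + 0.5115·0.0000] = 42.1249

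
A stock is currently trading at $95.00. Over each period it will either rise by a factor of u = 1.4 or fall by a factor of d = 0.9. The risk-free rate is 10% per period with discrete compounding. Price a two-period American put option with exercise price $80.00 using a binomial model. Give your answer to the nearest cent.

Risk-neutral probability p = (1 + 0.1 − 0.9)/(1.4 − 0.9) = 0.2000/0.5000 = 0.4000
Terminal stock prices: S_uu = 186.2, S_ud = 119.7, S_dd = 76.95
Terminal payoffs (K − S): max(-106.2, 0) = 0, max(-39.7, 0) = 0, max(3.05, 0) = 3.05
Node u (S = 133): continuation = 1/1.1·[0.4000·0.0000 + 0.6000·0.0000] = 0.0000; exercise value = 0.0000 ≤ continuation, so V_u = 0.0000
Node d (S = 85.5): continuation = 1/1.1·[0.4000·0.0000 + 0.6000·3.0500] = 1.6636; exercise value = 0.0000 ≤ continuation, so V_d = 1.6636
Node 0 (S = 95): continuation = 1/1.1·[0.4000·0.0000 + 0.6000·1.6636] = 0.9074; exercise value = 0.0000 ≤ continuation, so V_0 = 0.9074

$0.91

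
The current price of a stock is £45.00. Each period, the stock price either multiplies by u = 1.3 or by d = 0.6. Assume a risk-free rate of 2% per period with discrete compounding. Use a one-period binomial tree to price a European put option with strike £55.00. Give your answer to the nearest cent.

Risk-neutral probability p = (1 + 0.02 − 0.6)/(1.3 − 0.6) = 0.4200/0.7000 = 0.6000
Terminal stock prices: S_u = 58.5, S_d = 27
Terminal payoffs (K − S): max(-3.5, 0) = 0, max(28, 0) = 28
Node 0 (S = 45): V_0 = 1/1.02·[0.6000·0.0000 + 0.4000·28.0000] = 10.9804

£10.98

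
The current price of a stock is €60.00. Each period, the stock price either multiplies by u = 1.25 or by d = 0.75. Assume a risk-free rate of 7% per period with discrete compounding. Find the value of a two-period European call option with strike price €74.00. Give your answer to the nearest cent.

Risk-neutral probability p = (1 + 0.07 − 0.75)/(1.25 − 0.75) = 0.3200/0.5000 = 0.6400
Terminal stock prices: S_uu = 93.75, S_ud = 56.25, S_dd = 33.75
Terminal payoffs (S − K): max(19.75, 0) = 19.75, max(-17.75, 0) = 0, max(-40.25, 0) = 0
Node u (S = 75): V_u = 1/1.07·[0.6400·19.7500 + 0.3600·0.0000] = 11.8131
Node d (S = 45): V_d = 1/1.07·[0.6400·0.0000 + 0.3600·0.0000] = 0.0000
Node 0 (S = 60): V_0 = 1/1.07·[0.6400·11.8131 + 0.3600·0.0000] = 7.0658

€7.07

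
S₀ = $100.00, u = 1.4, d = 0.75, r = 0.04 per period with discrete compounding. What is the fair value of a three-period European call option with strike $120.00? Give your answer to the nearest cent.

$20.13

Risk-neutral probability p = (1 + 0.04 − 0.75)/(1.4 − 0.75) = 0.2900/0.6500 = 0.4462
Terminal stock prices: S_uuu = 274.4, S_uud = 147, S_udd = 78.75, S_ddd = 42.19
Terminal payoffs (S − K): max(154.4, 0) = 154.4, max(27, 0) = 27, max(-41.25, 0) = 0, max(-77.81, 0) = 0
Node uu (S = 196): V_uu = 1/1.04·[0.4462·154.4000 + 0.5538·27.0000] = 80.6154
Node ud (S = 105): V_ud = 1/1.04·[0.4462·27.0000 + 0.5538·0.0000] = 11.5828
Node dd (S = 56.25): V_dd = 1/1.04·[0.4462·0.0000 + 0.5538·0.0000] = 0.0000
Node u (S = 140): V_u = 1/1.04·[0.4462·80.6154 + 0.5538·11.5828] = 40.7519
Node d (S = 75): V_d = 1/1.04·[0.4462·11.5828 + 0.5538·0.0000] = 4.9690
Node 0 (S = 100): V_0 = 1/1.04·[0.4462·40.7519 + 0.5538·4.9690] = 20.1285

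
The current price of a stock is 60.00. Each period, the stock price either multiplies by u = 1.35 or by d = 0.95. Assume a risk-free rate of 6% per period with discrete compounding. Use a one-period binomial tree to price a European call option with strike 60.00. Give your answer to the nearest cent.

Risk-neutral probability p = (1 + 0.06 − 0.95)/(1.35 − 0.95) = 0.1100/0.4000 = 0.2750
Terminal stock prices: S_u = 81, S_d = 57
Terminal payoffs (S − K): max(21, 0) = 21, max(-3, 0) = 0
Node 0 (S = 60): V_0 = 1/1.06·[0.2750·21.0000 + 0.7250·0.0000] = 5.4481

5.45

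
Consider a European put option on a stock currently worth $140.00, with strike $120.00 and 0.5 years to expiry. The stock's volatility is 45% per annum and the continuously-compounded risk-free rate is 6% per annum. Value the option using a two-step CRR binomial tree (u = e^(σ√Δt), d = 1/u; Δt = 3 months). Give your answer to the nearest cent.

$8.15

CRR parameters: u = e^(σ√Δt) = e^(0.45·√0.25) = 1.2523, d = 1/u = 0.7985
Per-period rate: rΔt = 0.06·0.25 = 0.015, so R = e^0.015 = 1.0151
Risk-neutral probability p = (e^0.015 − 0.7985)/(1.2523 − 0.7985) = 0.2166/0.4538 = 0.4773
Terminal stock prices: S_uu = 219.6, S_ud = 140, S_dd = 89.27
Terminal payoffs (K − S): max(-99.56, 0) = 0, max(-20, 0) = 0, max(30.73, 0) = 30.73
Node u (S = 175.3): V_u = e^(−0.015)·[0.4773·0.0000 + 0.5227·0.0000] = 0.0000
Node d (S = 111.8): V_d = e^(−0.015)·[0.4773·0.0000 + 0.5227·30.7321] = 15.8248
Node 0 (S = 140): V_0 = e^(−0.015)·[0.4773·0.0000 + 0.5227·15.8248] = 8.1487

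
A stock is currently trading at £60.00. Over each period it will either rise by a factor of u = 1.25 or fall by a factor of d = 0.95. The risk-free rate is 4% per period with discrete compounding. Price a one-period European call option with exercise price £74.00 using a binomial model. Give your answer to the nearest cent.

£0.29

Risk-neutral probability p = (1 + 0.04 − 0.95)/(1.25 − 0.95) = 0.0900/0.3000 = 0.3000
Terminal stock prices: S_u = 75, S_d = 57
Terminal payoffs (S − K): max(1, 0) = 1, max(-17, 0) = 0
Node 0 (S = 60): V_0 = 1/1.04·[0.3000·1.0000 + 0.7000·0.0000] = 0.2885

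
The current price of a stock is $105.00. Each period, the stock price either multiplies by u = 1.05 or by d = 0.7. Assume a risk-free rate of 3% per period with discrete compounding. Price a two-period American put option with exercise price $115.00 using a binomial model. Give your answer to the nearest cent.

Risk-neutral probability p = (1 + 0.03 − 0.7)/(1.05 − 0.7) = 0.3300/0.3500 = 0.9429
Terminal stock prices: S_uu = 115.8, S_ud = 77.17, S_dd = 51.45
Terminal payoffs (K − S): max(-0.7625, 0) = 0, max(37.83, 0) = 37.83, max(63.55, 0) = 63.55
Node u (S = 110.2): continuation = 1/1.03·[0.9429·0.0000 + 0.0571·37.8250] = 2.0985; exercise value = 4.7500 > continuation, so V_u = 4.7500 (exercise)
Node d (S = 73.5): continuation = 1/1.03·[0.9429·37.8250 + 0.0571·63.5500] = 38.1505; exercise value = 41.5000 > continuation, so V_d = 41.5000 (exercise)
Node 0 (S = 105): continuation = 1/1.03·[0.9429·4.7500 + 0.0571·41.5000] = 6.6505; exercise value = 10.0000 > continuation, so V_0 = 10.0000 (exercise)

$10.00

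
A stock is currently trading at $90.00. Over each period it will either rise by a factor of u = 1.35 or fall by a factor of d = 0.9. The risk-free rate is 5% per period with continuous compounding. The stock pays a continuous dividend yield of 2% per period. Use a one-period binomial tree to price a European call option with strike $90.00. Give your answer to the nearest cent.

Per-period risk-free factor R = e^0.05 = 1.0513; dividend-adjusted growth = e^(0.05−0.02) = 1.0305.
Risk-neutral probability p = (1.0305 − 0.9)/(1.35 − 0.9) = 0.1305/0.4500 = 0.2899
Terminal stock prices: S_u = 121.5, S_d = 81
Terminal payoffs (S − K): max(31.5, 0) = 31.5, max(-9, 0) = 0
Node 0 (S = 90): V_0 = e^(−0.05)·[0.2899·31.5000 + 0.7101·0.0000] = 8.6865

$8.69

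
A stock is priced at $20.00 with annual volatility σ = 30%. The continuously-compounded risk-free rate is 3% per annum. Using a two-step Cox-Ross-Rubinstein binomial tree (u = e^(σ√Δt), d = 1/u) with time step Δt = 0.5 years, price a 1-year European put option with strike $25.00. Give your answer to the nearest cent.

CRR parameters: u = e^(σ√Δt) = e^(0.3·√0.5) = 1.2363, d = 1/u = 0.8089
Per-period rate: rΔt = 0.03·0.5 = 0.015, so R = e^0.015 = 1.0151
Risk-neutral probability p = (e^0.015 − 0.8089)/(1.2363 − 0.8089) = 0.2063/0.4275 = 0.4825
Terminal stock prices: S_uu = 30.57, S_ud = 20, S_dd = 13.09
Terminal payoffs (K − S): max(-5.569, 0) = 0, max(5, 0) = 5, max(11.91, 0) = 11.91
Node u (S = 24.73): V_u = e^(−0.015)·[0.4825·0.0000 + 0.5175·5.0000] = 2.5489
Node d (S = 16.18): V_d = e^(−0.015)·[0.4825·5.0000 + 0.5175·11.9150] = 8.4506
Node 0 (S = 20): V_0 = e^(−0.015)·[0.4825·2.5489 + 0.5175·8.4506] = 5.5195

$5.52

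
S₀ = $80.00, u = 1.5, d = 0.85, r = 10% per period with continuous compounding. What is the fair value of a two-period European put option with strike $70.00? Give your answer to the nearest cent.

$3.69

Risk-neutral probability p = (e^0.1 − 0.85)/(1.5 − 0.85) = 0.2552/0.6500 = 0.3926
Terminal stock prices: S_uu = 180, S_ud = 102, S_dd = 57.8
Terminal payoffs (K − S): max(-110, 0) = 0, max(-32, 0) = 0, max(12.2, 0) = 12.2
Node u (S = 120): V_u = e^(−0.1)·[0.3926·0.0000 + 0.6074·0.0000] = 0.0000
Node d (S = 68): V_d = e^(−0.1)·[0.3926·0.0000 + 0.6074·12.2000] = 6.7054
Node 0 (S = 80): V_0 = e^(−0.1)·[0.3926·0.0000 + 0.6074·6.7054] = 3.6855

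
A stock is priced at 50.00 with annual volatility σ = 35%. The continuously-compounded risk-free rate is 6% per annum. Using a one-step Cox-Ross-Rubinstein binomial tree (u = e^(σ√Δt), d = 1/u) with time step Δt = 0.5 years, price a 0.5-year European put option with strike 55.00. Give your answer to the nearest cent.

7.76

CRR parameters: u = e^(σ√Δt) = e^(0.35·√0.5) = 1.2808, d = 1/u = 0.7808
Per-period rate: rΔt = 0.06·0.5 = 0.03, so R = e^0.03 = 1.0305
Risk-neutral probability p = (e^0.03 − 0.7808)/(1.2808 − 0.7808) = 0.2497/0.5000 = 0.4993
Terminal stock prices: S_u = 64.04, S_d = 39.04
Terminal payoffs (K − S): max(-9.04, 0) = 0, max(15.96, 0) = 15.96
Node 0 (S = 50): V_0 = e^(−0.03)·[0.4993·0.0000 + 0.5007·15.9620] = 7.7553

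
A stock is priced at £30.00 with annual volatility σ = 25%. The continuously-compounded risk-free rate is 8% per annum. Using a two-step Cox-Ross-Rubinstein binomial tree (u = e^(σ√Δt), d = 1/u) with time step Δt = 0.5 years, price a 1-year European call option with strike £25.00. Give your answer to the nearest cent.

£7.59

CRR parameters: u = e^(σ√Δt) = e^(0.25·√0.5) = 1.1934, d = 1/u = 0.8380
Per-period rate: rΔt = 0.08·0.5 = 0.04, so R = e^0.04 = 1.0408
Risk-neutral probability p = (e^0.04 − 0.8380)/(1.1934 − 0.8380) = 0.2028/0.3554 = 0.5708
Terminal stock prices: S_uu = 42.72, S_ud = 30, S_dd = 21.07
Terminal payoffs (S − K): max(17.72, 0) = 17.72, max(5, 0) = 5, max(-3.934, 0) = 0
Node u (S = 35.8): V_u = e^(−0.04)·[0.5708·17.7236 + 0.4292·5.0000] = 11.7812
Node d (S = 25.14): V_d = e^(−0.04)·[0.5708·5.0000 + 0.4292·0.0000] = 2.7419
Node 0 (S = 30): V_0 = e^(−0.04)·[0.5708·11.7812 + 0.4292·2.7419] = 7.5913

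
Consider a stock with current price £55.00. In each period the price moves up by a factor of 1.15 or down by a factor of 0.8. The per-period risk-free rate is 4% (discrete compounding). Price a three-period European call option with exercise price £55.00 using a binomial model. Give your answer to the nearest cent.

Risk-neutral probability p = (1 + 0.04 − 0.8)/(1.15 − 0.8) = 0.2400/0.3500 = 0.6857
Terminal stock prices: S_uuu = 83.65, S_uud = 58.19, S_udd = 40.48, S_ddd = 28.16
Terminal payoffs (S − K): max(28.65, 0) = 28.65, max(3.19, 0) = 3.19, max(-14.52, 0) = 0, max(-26.84, 0) = 0
Node uu (S = 72.74): V_uu = 1/1.04·[0.6857·28.6481 + 0.3143·3.1900] = 19.8529
Node ud (S = 50.6): V_ud = 1/1.04·[0.6857·3.1900 + 0.3143·0.0000] = 2.1033
Node dd (S = 35.2): V_dd = 1/1.04·[0.6857·0.0000 + 0.3143·0.0000] = 0.0000
Node u (S = 63.25): V_u = 1/1.04·[0.6857·19.8529 + 0.3143·2.1033] = 13.7254
Node d (S = 44): V_d = 1/1.04·[0.6857·2.1033 + 0.3143·0.0000] = 1.3868
Node 0 (S = 55): V_0 = 1/1.04·[0.6857·13.7254 + 0.3143·1.3868] = 9.4688

£9.47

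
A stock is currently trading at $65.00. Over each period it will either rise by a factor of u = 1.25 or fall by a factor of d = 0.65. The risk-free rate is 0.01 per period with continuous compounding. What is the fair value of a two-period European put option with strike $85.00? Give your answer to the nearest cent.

$24.16

Risk-neutral probability p = (e^0.01 − 0.65)/(1.25 − 0.65) = 0.3601/0.6000 = 0.6001
Terminal stock prices: S_uu = 101.6, S_ud = 52.81, S_dd = 27.46
Terminal payoffs (K − S): max(-16.56, 0) = 0, max(32.19, 0) = 32.19, max(57.54, 0) = 57.54
Node u (S = 81.25): V_u = e^(−0.01)·[0.6001·0.0000 + 0.3999·32.1875] = 12.7442
Node d (S = 42.25): V_d = e^(−0.01)·[0.6001·32.1875 + 0.3999·57.5375] = 41.9042
Node 0 (S = 65): V_0 = e^(−0.01)·[0.6001·12.7442 + 0.3999·41.9042] = 24.1630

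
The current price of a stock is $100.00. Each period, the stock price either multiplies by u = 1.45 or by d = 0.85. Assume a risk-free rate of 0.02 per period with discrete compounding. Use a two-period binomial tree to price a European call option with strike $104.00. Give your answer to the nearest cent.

$15.71

Risk-neutral probability p = (1 + 0.02 − 0.85)/(1.45 − 0.85) = 0.1700/0.6000 = 0.2833
Terminal stock prices: S_uu = 210.2, S_ud = 123.2, S_dd = 72.25
Terminal payoffs (S − K): max(106.2, 0) = 106.2, max(19.25, 0) = 19.25, max(-31.75, 0) = 0
Node u (S = 145): V_u = 1/1.02·[0.2833·106.2500 + 0.7167·19.2500] = 43.0392
Node d (S = 85): V_d = 1/1.02·[0.2833·19.2500 + 0.7167·0.0000] = 5.3472
Node 0 (S = 100): V_0 = 1/1.02·[0.2833·43.0392 + 0.7167·5.3472] = 15.7124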